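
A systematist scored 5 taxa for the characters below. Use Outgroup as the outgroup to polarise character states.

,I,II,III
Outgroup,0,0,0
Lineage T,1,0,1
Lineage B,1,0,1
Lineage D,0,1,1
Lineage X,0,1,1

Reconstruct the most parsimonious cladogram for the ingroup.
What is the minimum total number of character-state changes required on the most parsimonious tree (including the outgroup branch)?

The outgroup has state '0' for every character, so '1' is the derived state throughout.
I (derived state '1') is shared by Lineage B and Lineage T — a synapomorphy uniting that clade.
II: derived state '1' in Lineage D and Lineage X only — synapomorphy for {Lineage D, Lineage X}.
All ingroup taxa share the derived state '1' for III; it defines the ingroup but does not resolve relationships within it.
Most parsimonious ingroup topology: ((Lineage T,Lineage B),(Lineage D,Lineage X)).
Changes per character on this tree: I: 1; II: 1; III: 1.
Total = 3.

3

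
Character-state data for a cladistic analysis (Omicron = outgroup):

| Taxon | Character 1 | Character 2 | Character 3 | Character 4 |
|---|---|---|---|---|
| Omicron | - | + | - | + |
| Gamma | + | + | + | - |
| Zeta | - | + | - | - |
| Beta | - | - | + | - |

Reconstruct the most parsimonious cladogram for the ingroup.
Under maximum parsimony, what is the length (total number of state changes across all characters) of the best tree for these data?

Character polarity is set by the outgroup: the derived state is whichever differs from the outgroup's state, so for Character 2, Character 4 the derived state is '-', and for the remaining characters it is '+'.
Character 1: derived state '+' in Gamma only — an autapomorphy, so it tells us nothing about relationships among taxa.
Character 2: derived state '-' in Beta only — an autapomorphy, so it tells us nothing about relationships among taxa.
Character 3 (derived state '+') is shared by Beta and Gamma — a synapomorphy uniting that clade.
All ingroup taxa share the derived state '-' for Character 4; it defines the ingroup but does not resolve relationships within it.
Most parsimonious ingroup topology: ((Gamma,Beta),Zeta).
Changes per character on this tree: Character 1: 1; Character 2: 1; Character 3: 1; Character 4: 1.
Total = 4.

4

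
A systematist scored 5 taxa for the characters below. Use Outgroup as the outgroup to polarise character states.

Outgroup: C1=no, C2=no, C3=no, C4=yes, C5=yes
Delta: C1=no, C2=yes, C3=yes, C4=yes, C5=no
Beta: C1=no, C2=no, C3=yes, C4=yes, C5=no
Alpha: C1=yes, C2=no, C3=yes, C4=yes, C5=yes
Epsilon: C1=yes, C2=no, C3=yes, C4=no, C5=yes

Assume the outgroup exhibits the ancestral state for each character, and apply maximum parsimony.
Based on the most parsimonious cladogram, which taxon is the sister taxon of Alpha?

Epsilon

Character polarity is set by the outgroup: the derived state is whichever differs from the outgroup's state, so for C4, C5 the derived state is 'no', and for the remaining characters it is 'yes'.
C1 (derived state 'yes') is shared by Alpha and Epsilon — a synapomorphy uniting that clade.
C2 (derived state 'yes') is unique to Delta (autapomorphy; uninformative for grouping).
C3 (derived state 'yes') is shared by all ingroup taxa — unites the whole ingroup.
C4: derived state 'no' in Epsilon only — an autapomorphy, so it tells us nothing about relationships among taxa.
C5 (derived state 'no') is shared by Beta and Delta — a synapomorphy uniting that clade.
Most parsimonious ingroup topology: ((Beta,Delta),(Alpha,Epsilon)).
Alpha and Epsilon form a cherry on this tree, so they are sister taxa.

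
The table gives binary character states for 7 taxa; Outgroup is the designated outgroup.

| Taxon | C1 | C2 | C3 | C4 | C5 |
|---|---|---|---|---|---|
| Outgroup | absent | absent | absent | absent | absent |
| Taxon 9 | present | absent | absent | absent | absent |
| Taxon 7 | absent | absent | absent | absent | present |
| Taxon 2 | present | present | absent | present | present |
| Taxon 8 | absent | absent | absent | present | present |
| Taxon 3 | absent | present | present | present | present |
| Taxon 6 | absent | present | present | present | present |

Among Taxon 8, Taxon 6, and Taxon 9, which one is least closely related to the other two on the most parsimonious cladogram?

Taxon 9

The outgroup has state 'absent' for every character, so 'present' is the derived state throughout.
C1 groups Taxon 2 and Taxon 9, which is incompatible with the clades supported by the remaining characters; treating it as convergent (homoplasy) costs fewer steps than any alternative tree.
C2 (derived state 'present') is shared by Taxon 2, Taxon 3, and Taxon 6 — a synapomorphy uniting that clade.
Only Taxon 3 and Taxon 6 show the derived state 'present' for C3, supporting them as a clade.
Only Taxon 2, Taxon 3, Taxon 6, and Taxon 8 show the derived state 'present' for C4, supporting them as a clade.
Only Taxon 2, Taxon 3, Taxon 6, Taxon 7, and Taxon 8 show the derived state 'present' for C5, supporting them as a clade.
Most parsimonious ingroup topology: (Taxon 9,(Taxon 7,((Taxon 2,(Taxon 3,Taxon 6)),Taxon 8))).
Taxon 8 and Taxon 6 share a more recent common ancestor with each other than either does with Taxon 9, so Taxon 9 is the least closely related of the three.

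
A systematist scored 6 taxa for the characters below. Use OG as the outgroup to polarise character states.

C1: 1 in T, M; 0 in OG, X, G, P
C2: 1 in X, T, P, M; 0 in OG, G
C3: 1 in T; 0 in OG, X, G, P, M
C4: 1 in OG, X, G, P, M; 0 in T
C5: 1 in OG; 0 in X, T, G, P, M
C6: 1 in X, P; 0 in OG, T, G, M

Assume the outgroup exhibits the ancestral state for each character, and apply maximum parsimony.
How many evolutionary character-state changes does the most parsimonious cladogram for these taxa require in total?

6

Character polarity is set by the outgroup: the derived state is whichever differs from the outgroup's state, so for C4, C5 the derived state is '0', and for the remaining characters it is '1'.
C1: derived state '1' in M and T only — synapomorphy for {M, T}.
C2 (derived state '1') is shared by M, P, T, and X — a synapomorphy uniting that clade.
C3 (derived state '1') is unique to T (autapomorphy; uninformative for grouping).
C4: derived state '0' in T only — an autapomorphy, so it tells us nothing about relationships among taxa.
All ingroup taxa share the derived state '0' for C5; it defines the ingroup but does not resolve relationships within it.
C6 (derived state '1') is shared by P and X — a synapomorphy uniting that clade.
Most parsimonious ingroup topology: (((X,P),(T,M)),G).
Changes per character on this tree: C1: 1; C2: 1; C3: 1; C4: 1; C5: 1; C6: 1.
Total = 6.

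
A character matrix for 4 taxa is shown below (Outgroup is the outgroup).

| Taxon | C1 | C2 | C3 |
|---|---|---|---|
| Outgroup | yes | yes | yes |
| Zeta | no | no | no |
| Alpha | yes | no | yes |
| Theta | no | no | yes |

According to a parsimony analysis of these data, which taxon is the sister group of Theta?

The outgroup has state 'yes' for every character, so 'no' is the derived state throughout.
C1: derived state 'no' in Theta and Zeta only — synapomorphy for {Theta, Zeta}.
C2 (derived state 'no') is shared by all ingroup taxa — unites the whole ingroup.
C3 (derived state 'no') is unique to Zeta (autapomorphy; uninformative for grouping).
Most parsimonious ingroup topology: ((Zeta,Theta),Alpha).
Theta and Zeta form a cherry on this tree, so they are sister taxa.

Zeta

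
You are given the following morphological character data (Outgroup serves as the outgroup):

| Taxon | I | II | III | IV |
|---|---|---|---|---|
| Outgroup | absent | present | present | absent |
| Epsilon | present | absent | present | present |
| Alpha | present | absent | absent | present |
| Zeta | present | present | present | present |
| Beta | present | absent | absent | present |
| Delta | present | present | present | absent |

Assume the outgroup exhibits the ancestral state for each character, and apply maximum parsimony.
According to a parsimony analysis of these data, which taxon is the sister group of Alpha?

Character polarity is set by the outgroup: the derived state is whichever differs from the outgroup's state, so for II, III the derived state is 'absent', and for the remaining characters it is 'present'.
I (derived state 'present') is shared by all ingroup taxa — unites the whole ingroup.
Only Alpha, Beta, and Epsilon show the derived state 'absent' for II, supporting them as a clade.
III: derived state 'absent' in Alpha and Beta only — synapomorphy for {Alpha, Beta}.
Only Alpha, Beta, Epsilon, and Zeta show the derived state 'present' for IV, supporting them as a clade.
Most parsimonious ingroup topology: (((Epsilon,(Alpha,Beta)),Zeta),Delta).
Alpha and Beta form a cherry on this tree, so they are sister taxa.

Beta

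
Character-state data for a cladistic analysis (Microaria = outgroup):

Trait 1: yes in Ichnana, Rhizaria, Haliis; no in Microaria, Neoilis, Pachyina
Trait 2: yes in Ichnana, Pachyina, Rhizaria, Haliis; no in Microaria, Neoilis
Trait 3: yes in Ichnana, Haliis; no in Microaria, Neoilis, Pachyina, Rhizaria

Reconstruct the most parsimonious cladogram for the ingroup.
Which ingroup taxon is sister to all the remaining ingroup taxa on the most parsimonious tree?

Neoilis

The outgroup has state 'no' for every character, so 'yes' is the derived state throughout.
Trait 1 (derived state 'yes') is shared by Haliis, Ichnana, and Rhizaria — a synapomorphy uniting that clade.
Only Haliis, Ichnana, Pachyina, and Rhizaria show the derived state 'yes' for Trait 2, supporting them as a clade.
Trait 3: derived state 'yes' in Haliis and Ichnana only — synapomorphy for {Haliis, Ichnana}.
Most parsimonious ingroup topology: (Neoilis,(((Ichnana,Haliis),Rhizaria),Pachyina)).
Neoilis is sister to the clade containing all other ingroup taxa, so it is the earliest-diverging (most basal) ingroup lineage.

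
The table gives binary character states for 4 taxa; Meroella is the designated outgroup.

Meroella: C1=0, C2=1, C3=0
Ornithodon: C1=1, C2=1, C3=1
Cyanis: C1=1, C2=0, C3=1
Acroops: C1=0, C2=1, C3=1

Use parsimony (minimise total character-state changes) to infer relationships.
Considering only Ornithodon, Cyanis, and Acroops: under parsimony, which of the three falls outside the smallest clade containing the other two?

Character polarity is set by the outgroup: the derived state is whichever differs from the outgroup's state, so for C2 the derived state is '0', and for the remaining characters it is '1'.
Only Cyanis and Ornithodon show the derived state '1' for C1, supporting them as a clade.
C2 (derived state '0') is unique to Cyanis (autapomorphy; uninformative for grouping).
C3 (derived state '1') is shared by all ingroup taxa — unites the whole ingroup.
Most parsimonious ingroup topology: ((Ornithodon,Cyanis),Acroops).
Ornithodon and Cyanis share a more recent common ancestor with each other than either does with Acroops, so Acroops is the least closely related of the three.

Acroops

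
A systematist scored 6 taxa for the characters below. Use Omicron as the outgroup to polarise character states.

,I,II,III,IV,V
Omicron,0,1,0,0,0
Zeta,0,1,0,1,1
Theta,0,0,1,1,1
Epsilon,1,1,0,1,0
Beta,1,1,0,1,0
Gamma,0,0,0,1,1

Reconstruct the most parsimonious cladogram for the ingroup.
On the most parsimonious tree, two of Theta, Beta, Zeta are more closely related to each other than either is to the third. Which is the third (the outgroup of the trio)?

Beta

Character polarity is set by the outgroup: the derived state is whichever differs from the outgroup's state, so for II the derived state is '0', and for the remaining characters it is '1'.
Only Beta and Epsilon show the derived state '1' for I, supporting them as a clade.
II (derived state '0') is shared by Gamma and Theta — a synapomorphy uniting that clade.
III: derived state '1' in Theta only — an autapomorphy, so it tells us nothing about relationships among taxa.
All ingroup taxa share the derived state '1' for IV; it defines the ingroup but does not resolve relationships within it.
V: derived state '1' in Gamma, Theta, and Zeta only — synapomorphy for {Gamma, Theta, Zeta}.
Most parsimonious ingroup topology: ((Zeta,(Theta,Gamma)),(Epsilon,Beta)).
Theta and Zeta share a more recent common ancestor with each other than either does with Beta, so Beta is the least closely related of the three.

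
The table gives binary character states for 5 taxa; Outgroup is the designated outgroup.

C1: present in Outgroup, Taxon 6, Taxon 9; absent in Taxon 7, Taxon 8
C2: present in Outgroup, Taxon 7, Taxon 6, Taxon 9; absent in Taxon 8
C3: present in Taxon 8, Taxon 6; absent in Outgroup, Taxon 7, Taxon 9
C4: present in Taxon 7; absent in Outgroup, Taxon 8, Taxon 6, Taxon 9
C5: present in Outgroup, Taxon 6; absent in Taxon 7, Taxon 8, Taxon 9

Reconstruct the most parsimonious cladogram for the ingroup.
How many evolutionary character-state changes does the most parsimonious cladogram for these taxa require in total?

Character polarity is set by the outgroup: the derived state is whichever differs from the outgroup's state, so for C1, C2, C5 the derived state is 'absent', and for the remaining characters it is 'present'.
Only Taxon 7 and Taxon 8 show the derived state 'absent' for C1, supporting them as a clade.
C2 (derived state 'absent') is unique to Taxon 8 (autapomorphy; uninformative for grouping).
C3 groups Taxon 6 and Taxon 8, which is incompatible with the clades supported by the remaining characters; treating it as convergent (homoplasy) costs fewer steps than any alternative tree.
C4 (derived state 'present') is unique to Taxon 7 (autapomorphy; uninformative for grouping).
C5 (derived state 'absent') is shared by Taxon 7, Taxon 8, and Taxon 9 — a synapomorphy uniting that clade.
Most parsimonious ingroup topology: (((Taxon 7,Taxon 8),Taxon 9),Taxon 6).
Changes per character on this tree: C1: 1; C2: 1; C3: 2; C4: 1; C5: 1.
Total = 6.

6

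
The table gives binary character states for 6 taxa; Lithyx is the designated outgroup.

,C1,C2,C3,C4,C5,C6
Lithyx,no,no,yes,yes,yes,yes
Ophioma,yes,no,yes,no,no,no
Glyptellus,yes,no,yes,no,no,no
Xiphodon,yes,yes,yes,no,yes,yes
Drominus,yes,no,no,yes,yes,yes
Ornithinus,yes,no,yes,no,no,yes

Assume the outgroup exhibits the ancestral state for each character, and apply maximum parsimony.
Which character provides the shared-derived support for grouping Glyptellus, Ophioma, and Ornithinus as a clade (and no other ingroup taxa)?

Character polarity is set by the outgroup: the derived state is whichever differs from the outgroup's state, so for C3, C4, C5, C6 the derived state is 'no', and for the remaining characters it is 'yes'.
All ingroup taxa share the derived state 'yes' for C1; it defines the ingroup but does not resolve relationships within it.
C2: derived state 'yes' in Xiphodon only — an autapomorphy, so it tells us nothing about relationships among taxa.
C3: derived state 'no' in Drominus only — an autapomorphy, so it tells us nothing about relationships among taxa.
C4: derived state 'no' in Glyptellus, Ophioma, Ornithinus, and Xiphodon only — synapomorphy for {Glyptellus, Ophioma, Ornithinus, Xiphodon}.
C5 (derived state 'no') is shared by Glyptellus, Ophioma, and Ornithinus — a synapomorphy uniting that clade.
C6: derived state 'no' in Glyptellus and Ophioma only — synapomorphy for {Glyptellus, Ophioma}.
Most parsimonious ingroup topology: ((((Ophioma,Glyptellus),Ornithinus),Xiphodon),Drominus).
The clade {Glyptellus, Ophioma, Ornithinus} is supported by C5: its derived state 'no' occurs in exactly those taxa and in no other taxon (including the outgroup).

C5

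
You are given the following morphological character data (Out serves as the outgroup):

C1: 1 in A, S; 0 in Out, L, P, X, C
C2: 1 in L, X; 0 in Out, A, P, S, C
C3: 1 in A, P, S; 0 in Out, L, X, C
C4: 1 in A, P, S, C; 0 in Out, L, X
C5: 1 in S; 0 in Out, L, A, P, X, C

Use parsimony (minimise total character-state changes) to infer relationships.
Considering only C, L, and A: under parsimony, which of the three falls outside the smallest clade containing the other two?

L

The outgroup has state '0' for every character, so '1' is the derived state throughout.
C1: derived state '1' in A and S only — synapomorphy for {A, S}.
C2 (derived state '1') is shared by L and X — a synapomorphy uniting that clade.
C3 (derived state '1') is shared by A, P, and S — a synapomorphy uniting that clade.
C4 (derived state '1') is shared by A, C, P, and S — a synapomorphy uniting that clade.
C5: derived state '1' in S only — an autapomorphy, so it tells us nothing about relationships among taxa.
Most parsimonious ingroup topology: ((L,X),(((A,S),P),C)).
A and C share a more recent common ancestor with each other than either does with L, so L is the least closely related of the three.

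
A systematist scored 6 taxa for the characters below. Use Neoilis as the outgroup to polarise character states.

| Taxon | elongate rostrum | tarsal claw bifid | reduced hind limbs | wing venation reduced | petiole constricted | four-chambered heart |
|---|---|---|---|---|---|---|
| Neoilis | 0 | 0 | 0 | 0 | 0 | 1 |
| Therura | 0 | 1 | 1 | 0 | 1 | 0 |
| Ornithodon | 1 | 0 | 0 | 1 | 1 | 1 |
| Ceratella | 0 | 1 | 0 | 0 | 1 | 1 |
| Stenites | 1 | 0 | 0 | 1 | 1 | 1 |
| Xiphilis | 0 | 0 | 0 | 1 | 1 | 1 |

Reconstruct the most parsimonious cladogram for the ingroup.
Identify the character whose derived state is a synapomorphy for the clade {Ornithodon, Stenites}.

Character polarity is set by the outgroup: the derived state is whichever differs from the outgroup's state, so for four-chambered heart the derived state is '0', and for the remaining characters it is '1'.
elongate rostrum (derived state '1') is shared by Ornithodon and Stenites — a synapomorphy uniting that clade.
tarsal claw bifid (derived state '1') is shared by Ceratella and Therura — a synapomorphy uniting that clade.
reduced hind limbs: derived state '1' in Therura only — an autapomorphy, so it tells us nothing about relationships among taxa.
wing venation reduced (derived state '1') is shared by Ornithodon, Stenites, and Xiphilis — a synapomorphy uniting that clade.
petiole constricted (derived state '1') is shared by all ingroup taxa — unites the whole ingroup.
four-chambered heart (derived state '0') is unique to Therura (autapomorphy; uninformative for grouping).
Most parsimonious ingroup topology: ((Therura,Ceratella),((Ornithodon,Stenites),Xiphilis)).
The clade {Ornithodon, Stenites} is supported by elongate rostrum: its derived state '1' occurs in exactly those taxa and in no other taxon (including the outgroup).

elongate rostrum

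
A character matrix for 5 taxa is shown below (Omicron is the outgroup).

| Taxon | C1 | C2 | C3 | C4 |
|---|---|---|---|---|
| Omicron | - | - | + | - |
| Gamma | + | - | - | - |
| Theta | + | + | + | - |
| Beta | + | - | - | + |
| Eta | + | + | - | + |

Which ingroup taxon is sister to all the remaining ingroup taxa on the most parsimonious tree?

Theta

Character polarity is set by the outgroup: the derived state is whichever differs from the outgroup's state, so for C3 the derived state is '-', and for the remaining characters it is '+'.
C1 (derived state '+') is shared by all ingroup taxa — unites the whole ingroup.
C2 (state '+') occurs in Eta and Theta but conflicts with the nesting implied by the other characters — most parsimoniously interpreted as homoplasy.
C3: derived state '-' in Beta, Eta, and Gamma only — synapomorphy for {Beta, Eta, Gamma}.
Only Beta and Eta show the derived state '+' for C4, supporting them as a clade.
Most parsimonious ingroup topology: ((Gamma,(Beta,Eta)),Theta).
Theta is sister to the clade containing all other ingroup taxa, so it is the earliest-diverging (most basal) ingroup lineage.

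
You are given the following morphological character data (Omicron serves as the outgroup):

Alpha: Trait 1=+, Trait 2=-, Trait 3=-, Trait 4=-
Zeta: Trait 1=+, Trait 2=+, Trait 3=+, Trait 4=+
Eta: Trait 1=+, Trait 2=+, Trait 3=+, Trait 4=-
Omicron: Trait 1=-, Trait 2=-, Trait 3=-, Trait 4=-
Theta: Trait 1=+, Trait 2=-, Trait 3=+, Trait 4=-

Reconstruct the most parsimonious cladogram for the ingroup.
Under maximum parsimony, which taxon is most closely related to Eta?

Zeta

The outgroup has state '-' for every character, so '+' is the derived state throughout.
All ingroup taxa share the derived state '+' for Trait 1; it defines the ingroup but does not resolve relationships within it.
Trait 2 (derived state '+') is shared by Eta and Zeta — a synapomorphy uniting that clade.
Trait 3: derived state '+' in Eta, Theta, and Zeta only — synapomorphy for {Eta, Theta, Zeta}.
Trait 4: derived state '+' in Zeta only — an autapomorphy, so it tells us nothing about relationships among taxa.
Most parsimonious ingroup topology: (((Eta,Zeta),Theta),Alpha).
Eta and Zeta form a cherry on this tree, so they are sister taxa.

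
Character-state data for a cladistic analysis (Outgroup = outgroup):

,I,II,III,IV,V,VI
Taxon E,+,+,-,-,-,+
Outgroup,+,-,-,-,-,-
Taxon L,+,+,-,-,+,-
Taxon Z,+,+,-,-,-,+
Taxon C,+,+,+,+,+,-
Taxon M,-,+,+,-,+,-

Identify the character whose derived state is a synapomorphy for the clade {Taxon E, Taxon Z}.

Character polarity is set by the outgroup: the derived state is whichever differs from the outgroup's state, so for I the derived state is '-', and for the remaining characters it is '+'.
I (derived state '-') is unique to Taxon M (autapomorphy; uninformative for grouping).
II (derived state '+') is shared by all ingroup taxa — unites the whole ingroup.
III (derived state '+') is shared by Taxon C and Taxon M — a synapomorphy uniting that clade.
IV (derived state '+') is unique to Taxon C (autapomorphy; uninformative for grouping).
V (derived state '+') is shared by Taxon C, Taxon L, and Taxon M — a synapomorphy uniting that clade.
VI (derived state '+') is shared by Taxon E and Taxon Z — a synapomorphy uniting that clade.
Most parsimonious ingroup topology: ((Taxon L,(Taxon C,Taxon M)),(Taxon Z,Taxon E)).
The clade {Taxon E, Taxon Z} is supported by VI: its derived state '+' occurs in exactly those taxa and in no other taxon (including the outgroup).

VI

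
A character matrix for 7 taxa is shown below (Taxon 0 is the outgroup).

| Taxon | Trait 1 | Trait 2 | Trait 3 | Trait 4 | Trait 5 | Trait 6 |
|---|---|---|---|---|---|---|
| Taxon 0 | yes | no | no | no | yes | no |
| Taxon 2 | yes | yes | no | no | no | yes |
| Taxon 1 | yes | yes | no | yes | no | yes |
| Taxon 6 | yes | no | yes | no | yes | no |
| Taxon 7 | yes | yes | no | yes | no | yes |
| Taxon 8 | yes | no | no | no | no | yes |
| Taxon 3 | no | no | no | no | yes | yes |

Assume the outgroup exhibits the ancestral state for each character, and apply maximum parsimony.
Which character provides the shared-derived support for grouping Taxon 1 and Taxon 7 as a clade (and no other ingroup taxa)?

Character polarity is set by the outgroup: the derived state is whichever differs from the outgroup's state, so for Trait 1, Trait 5 the derived state is 'no', and for the remaining characters it is 'yes'.
Trait 1: derived state 'no' in Taxon 3 only — an autapomorphy, so it tells us nothing about relationships among taxa.
Trait 2 (derived state 'yes') is shared by Taxon 1, Taxon 2, and Taxon 7 — a synapomorphy uniting that clade.
Trait 3: derived state 'yes' in Taxon 6 only — an autapomorphy, so it tells us nothing about relationships among taxa.
Only Taxon 1 and Taxon 7 show the derived state 'yes' for Trait 4, supporting them as a clade.
Trait 5: derived state 'no' in Taxon 1, Taxon 2, Taxon 7, and Taxon 8 only — synapomorphy for {Taxon 1, Taxon 2, Taxon 7, Taxon 8}.
Trait 6 (derived state 'yes') is shared by Taxon 1, Taxon 2, Taxon 3, Taxon 7, and Taxon 8 — a synapomorphy uniting that clade.
Most parsimonious ingroup topology: ((((Taxon 2,(Taxon 1,Taxon 7)),Taxon 8),Taxon 3),Taxon 6).
The clade {Taxon 1, Taxon 7} is supported by Trait 4: its derived state 'yes' occurs in exactly those taxa and in no other taxon (including the outgroup).

Trait 4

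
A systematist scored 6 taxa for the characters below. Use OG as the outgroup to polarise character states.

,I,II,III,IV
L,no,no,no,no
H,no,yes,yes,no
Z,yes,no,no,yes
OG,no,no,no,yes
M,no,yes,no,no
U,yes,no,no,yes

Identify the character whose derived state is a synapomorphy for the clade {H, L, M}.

IV

Character polarity is set by the outgroup: the derived state is whichever differs from the outgroup's state, so for IV the derived state is 'no', and for the remaining characters it is 'yes'.
I: derived state 'yes' in U and Z only — synapomorphy for {U, Z}.
Only H and M show the derived state 'yes' for II, supporting them as a clade.
III: derived state 'yes' in H only — an autapomorphy, so it tells us nothing about relationships among taxa.
IV (derived state 'no') is shared by H, L, and M — a synapomorphy uniting that clade.
Most parsimonious ingroup topology: ((U,Z),((H,M),L)).
The clade {H, L, M} is supported by IV: its derived state 'no' occurs in exactly those taxa and in no other taxon (including the outgroup).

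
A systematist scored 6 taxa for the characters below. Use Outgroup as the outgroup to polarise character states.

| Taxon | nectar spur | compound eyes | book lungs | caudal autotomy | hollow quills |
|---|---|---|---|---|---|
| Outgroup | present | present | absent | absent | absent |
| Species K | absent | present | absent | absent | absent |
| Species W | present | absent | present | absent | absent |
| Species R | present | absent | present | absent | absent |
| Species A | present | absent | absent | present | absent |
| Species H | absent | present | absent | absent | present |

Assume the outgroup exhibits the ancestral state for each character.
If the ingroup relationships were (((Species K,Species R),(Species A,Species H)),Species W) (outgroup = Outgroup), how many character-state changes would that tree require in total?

9

Map each character onto (((Species K,Species R),(Species A,Species H)),Species W) (rooted by Outgroup) and count the minimum state changes it requires (Fitch parsimony):
nectar spur: 2; compound eyes: 3; book lungs: 2; caudal autotomy: 1; hollow quills: 1.
Total tree length = 9.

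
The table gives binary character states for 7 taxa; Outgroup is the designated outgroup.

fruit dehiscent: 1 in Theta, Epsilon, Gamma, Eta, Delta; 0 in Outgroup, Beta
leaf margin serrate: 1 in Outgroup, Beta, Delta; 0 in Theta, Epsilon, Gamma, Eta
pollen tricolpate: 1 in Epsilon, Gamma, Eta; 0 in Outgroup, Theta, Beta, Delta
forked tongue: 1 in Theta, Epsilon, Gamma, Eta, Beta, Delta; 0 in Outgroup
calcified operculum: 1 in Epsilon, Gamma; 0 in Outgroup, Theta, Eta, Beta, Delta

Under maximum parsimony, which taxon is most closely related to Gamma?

Character polarity is set by the outgroup: the derived state is whichever differs from the outgroup's state, so for leaf margin serrate the derived state is '0', and for the remaining characters it is '1'.
Only Delta, Epsilon, Eta, Gamma, and Theta show the derived state '1' for fruit dehiscent, supporting them as a clade.
leaf margin serrate (derived state '0') is shared by Epsilon, Eta, Gamma, and Theta — a synapomorphy uniting that clade.
pollen tricolpate (derived state '1') is shared by Epsilon, Eta, and Gamma — a synapomorphy uniting that clade.
forked tongue (derived state '1') is shared by all ingroup taxa — unites the whole ingroup.
calcified operculum: derived state '1' in Epsilon and Gamma only — synapomorphy for {Epsilon, Gamma}.
Most parsimonious ingroup topology: (((Theta,((Epsilon,Gamma),Eta)),Delta),Beta).
Gamma and Epsilon form a cherry on this tree, so they are sister taxa.

Epsilon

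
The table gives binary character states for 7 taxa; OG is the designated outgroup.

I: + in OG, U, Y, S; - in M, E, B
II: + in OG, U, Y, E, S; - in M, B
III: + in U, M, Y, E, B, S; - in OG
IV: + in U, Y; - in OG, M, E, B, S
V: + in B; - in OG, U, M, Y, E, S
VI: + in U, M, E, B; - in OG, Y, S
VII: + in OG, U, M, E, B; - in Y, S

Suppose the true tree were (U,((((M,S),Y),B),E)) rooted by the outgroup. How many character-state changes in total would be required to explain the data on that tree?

14

Map each character onto (U,((((M,S),Y),B),E)) (rooted by OG) and count the minimum state changes it requires (Fitch parsimony):
I: 3; II: 2; III: 1; IV: 2; V: 1; VI: 3; VII: 2.
Total tree length = 14.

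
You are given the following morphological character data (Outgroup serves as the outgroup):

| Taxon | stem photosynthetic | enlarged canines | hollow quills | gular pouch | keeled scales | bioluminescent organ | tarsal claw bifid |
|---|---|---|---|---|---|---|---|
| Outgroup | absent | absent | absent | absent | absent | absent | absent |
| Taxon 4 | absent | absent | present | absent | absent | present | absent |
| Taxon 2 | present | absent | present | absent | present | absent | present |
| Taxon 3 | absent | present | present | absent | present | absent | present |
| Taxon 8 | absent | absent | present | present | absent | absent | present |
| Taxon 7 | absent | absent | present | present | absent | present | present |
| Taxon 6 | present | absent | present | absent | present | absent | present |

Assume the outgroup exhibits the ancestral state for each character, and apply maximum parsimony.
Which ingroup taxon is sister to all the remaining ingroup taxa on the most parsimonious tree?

Taxon 4

The outgroup has state 'absent' for every character, so 'present' is the derived state throughout.
Only Taxon 2 and Taxon 6 show the derived state 'present' for stem photosynthetic, supporting them as a clade.
enlarged canines (derived state 'present') is unique to Taxon 3 (autapomorphy; uninformative for grouping).
All ingroup taxa share the derived state 'present' for hollow quills; it defines the ingroup but does not resolve relationships within it.
gular pouch: derived state 'present' in Taxon 7 and Taxon 8 only — synapomorphy for {Taxon 7, Taxon 8}.
Only Taxon 2, Taxon 3, and Taxon 6 show the derived state 'present' for keeled scales, supporting them as a clade.
bioluminescent organ (state 'present') occurs in Taxon 4 and Taxon 7 but conflicts with the nesting implied by the other characters — most parsimoniously interpreted as homoplasy.
tarsal claw bifid: derived state 'present' in Taxon 2, Taxon 3, Taxon 6, Taxon 7, and Taxon 8 only — synapomorphy for {Taxon 2, Taxon 3, Taxon 6, Taxon 7, Taxon 8}.
Most parsimonious ingroup topology: (Taxon 4,(((Taxon 2,Taxon 6),Taxon 3),(Taxon 8,Taxon 7))).
Taxon 4 is sister to the clade containing all other ingroup taxa, so it is the earliest-diverging (most basal) ingroup lineage.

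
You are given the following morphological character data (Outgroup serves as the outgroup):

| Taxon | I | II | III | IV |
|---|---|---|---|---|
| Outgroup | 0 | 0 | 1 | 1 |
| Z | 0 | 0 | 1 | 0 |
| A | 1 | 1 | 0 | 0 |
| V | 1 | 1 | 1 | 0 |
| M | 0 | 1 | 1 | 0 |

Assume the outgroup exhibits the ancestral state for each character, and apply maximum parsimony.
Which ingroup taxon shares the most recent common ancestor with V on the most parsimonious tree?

Character polarity is set by the outgroup: the derived state is whichever differs from the outgroup's state, so for III, IV the derived state is '0', and for the remaining characters it is '1'.
Only A and V show the derived state '1' for I, supporting them as a clade.
Only A, M, and V show the derived state '1' for II, supporting them as a clade.
III: derived state '0' in A only — an autapomorphy, so it tells us nothing about relationships among taxa.
All ingroup taxa share the derived state '0' for IV; it defines the ingroup but does not resolve relationships within it.
Most parsimonious ingroup topology: (Z,((A,V),M)).
V and A form a cherry on this tree, so they are sister taxa.

A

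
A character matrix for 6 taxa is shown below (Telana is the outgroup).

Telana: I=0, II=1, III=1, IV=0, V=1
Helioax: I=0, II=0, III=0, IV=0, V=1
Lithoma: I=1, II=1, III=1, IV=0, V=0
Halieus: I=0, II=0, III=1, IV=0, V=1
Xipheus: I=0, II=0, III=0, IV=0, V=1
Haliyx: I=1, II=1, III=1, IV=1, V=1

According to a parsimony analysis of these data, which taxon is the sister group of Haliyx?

Character polarity is set by the outgroup: the derived state is whichever differs from the outgroup's state, so for II, III, V the derived state is '0', and for the remaining characters it is '1'.
I (derived state '1') is shared by Haliyx and Lithoma — a synapomorphy uniting that clade.
Only Halieus, Helioax, and Xipheus show the derived state '0' for II, supporting them as a clade.
III (derived state '0') is shared by Helioax and Xipheus — a synapomorphy uniting that clade.
IV (derived state '1') is unique to Haliyx (autapomorphy; uninformative for grouping).
V: derived state '0' in Lithoma only — an autapomorphy, so it tells us nothing about relationships among taxa.
Most parsimonious ingroup topology: (((Helioax,Xipheus),Halieus),(Haliyx,Lithoma)).
Haliyx and Lithoma form a cherry on this tree, so they are sister taxa.

Lithoma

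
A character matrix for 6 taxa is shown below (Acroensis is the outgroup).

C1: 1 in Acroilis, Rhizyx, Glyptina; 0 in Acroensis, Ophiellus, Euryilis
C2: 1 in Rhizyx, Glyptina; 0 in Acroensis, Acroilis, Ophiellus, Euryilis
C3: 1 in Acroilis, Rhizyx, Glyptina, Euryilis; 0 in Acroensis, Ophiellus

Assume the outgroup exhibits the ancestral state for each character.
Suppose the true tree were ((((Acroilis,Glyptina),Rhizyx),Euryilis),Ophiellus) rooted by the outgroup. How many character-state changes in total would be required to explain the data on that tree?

Map each character onto ((((Acroilis,Glyptina),Rhizyx),Euryilis),Ophiellus) (rooted by Acroensis) and count the minimum state changes it requires (Fitch parsimony):
C1: 1; C2: 2; C3: 1.
Total tree length = 4.

4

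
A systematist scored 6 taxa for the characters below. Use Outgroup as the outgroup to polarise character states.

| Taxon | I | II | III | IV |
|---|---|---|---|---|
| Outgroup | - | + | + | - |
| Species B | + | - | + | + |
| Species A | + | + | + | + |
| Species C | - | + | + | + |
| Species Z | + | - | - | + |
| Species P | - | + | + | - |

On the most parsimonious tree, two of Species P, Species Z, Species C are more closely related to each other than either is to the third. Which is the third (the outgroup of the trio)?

Species P

Character polarity is set by the outgroup: the derived state is whichever differs from the outgroup's state, so for II, III the derived state is '-', and for the remaining characters it is '+'.
Only Species A, Species B, and Species Z show the derived state '+' for I, supporting them as a clade.
Only Species B and Species Z show the derived state '-' for II, supporting them as a clade.
III (derived state '-') is unique to Species Z (autapomorphy; uninformative for grouping).
IV: derived state '+' in Species A, Species B, Species C, and Species Z only — synapomorphy for {Species A, Species B, Species C, Species Z}.
Most parsimonious ingroup topology: ((((Species B,Species Z),Species A),Species C),Species P).
Species C and Species Z share a more recent common ancestor with each other than either does with Species P, so Species P is the least closely related of the three.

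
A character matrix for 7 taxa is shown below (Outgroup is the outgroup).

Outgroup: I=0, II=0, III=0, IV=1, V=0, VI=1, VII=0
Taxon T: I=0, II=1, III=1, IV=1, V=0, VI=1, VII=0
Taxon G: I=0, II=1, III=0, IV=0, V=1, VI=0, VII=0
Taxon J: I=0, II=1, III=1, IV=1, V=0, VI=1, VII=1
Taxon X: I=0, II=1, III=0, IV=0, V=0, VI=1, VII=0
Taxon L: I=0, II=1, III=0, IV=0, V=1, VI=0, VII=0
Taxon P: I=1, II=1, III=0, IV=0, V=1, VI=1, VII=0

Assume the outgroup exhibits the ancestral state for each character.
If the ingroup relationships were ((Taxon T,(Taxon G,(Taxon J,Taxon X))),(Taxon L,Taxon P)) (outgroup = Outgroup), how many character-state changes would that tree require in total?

12

Map each character onto ((Taxon T,(Taxon G,(Taxon J,Taxon X))),(Taxon L,Taxon P)) (rooted by Outgroup) and count the minimum state changes it requires (Fitch parsimony):
I: 1; II: 1; III: 2; IV: 3; V: 2; VI: 2; VII: 1.
Total tree length = 12.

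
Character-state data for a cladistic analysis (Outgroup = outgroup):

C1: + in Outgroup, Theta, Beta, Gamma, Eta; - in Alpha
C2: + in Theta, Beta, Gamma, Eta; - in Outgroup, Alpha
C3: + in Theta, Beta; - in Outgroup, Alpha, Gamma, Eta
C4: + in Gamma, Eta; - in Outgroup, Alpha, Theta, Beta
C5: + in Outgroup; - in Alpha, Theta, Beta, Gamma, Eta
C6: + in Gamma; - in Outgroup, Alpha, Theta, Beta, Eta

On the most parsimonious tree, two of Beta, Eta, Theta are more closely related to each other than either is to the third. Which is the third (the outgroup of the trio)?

Eta

Character polarity is set by the outgroup: the derived state is whichever differs from the outgroup's state, so for C1, C5 the derived state is '-', and for the remaining characters it is '+'.
C1 (derived state '-') is unique to Alpha (autapomorphy; uninformative for grouping).
C2: derived state '+' in Beta, Eta, Gamma, and Theta only — synapomorphy for {Beta, Eta, Gamma, Theta}.
C3 (derived state '+') is shared by Beta and Theta — a synapomorphy uniting that clade.
Only Eta and Gamma show the derived state '+' for C4, supporting them as a clade.
All ingroup taxa share the derived state '-' for C5; it defines the ingroup but does not resolve relationships within it.
C6: derived state '+' in Gamma only — an autapomorphy, so it tells us nothing about relationships among taxa.
Most parsimonious ingroup topology: (Alpha,((Theta,Beta),(Gamma,Eta))).
Beta and Theta share a more recent common ancestor with each other than either does with Eta, so Eta is the least closely related of the three.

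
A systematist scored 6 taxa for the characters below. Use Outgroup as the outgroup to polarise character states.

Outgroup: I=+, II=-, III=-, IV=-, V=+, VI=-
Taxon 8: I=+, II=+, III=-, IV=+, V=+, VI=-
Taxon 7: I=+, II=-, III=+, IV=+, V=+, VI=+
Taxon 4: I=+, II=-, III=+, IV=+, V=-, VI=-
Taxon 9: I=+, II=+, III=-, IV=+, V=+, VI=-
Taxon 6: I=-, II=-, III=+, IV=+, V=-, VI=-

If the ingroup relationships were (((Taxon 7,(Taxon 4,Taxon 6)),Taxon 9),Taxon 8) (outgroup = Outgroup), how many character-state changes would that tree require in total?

Map each character onto (((Taxon 7,(Taxon 4,Taxon 6)),Taxon 9),Taxon 8) (rooted by Outgroup) and count the minimum state changes it requires (Fitch parsimony):
I: 1; II: 2; III: 1; IV: 1; V: 1; VI: 1.
Total tree length = 7.

7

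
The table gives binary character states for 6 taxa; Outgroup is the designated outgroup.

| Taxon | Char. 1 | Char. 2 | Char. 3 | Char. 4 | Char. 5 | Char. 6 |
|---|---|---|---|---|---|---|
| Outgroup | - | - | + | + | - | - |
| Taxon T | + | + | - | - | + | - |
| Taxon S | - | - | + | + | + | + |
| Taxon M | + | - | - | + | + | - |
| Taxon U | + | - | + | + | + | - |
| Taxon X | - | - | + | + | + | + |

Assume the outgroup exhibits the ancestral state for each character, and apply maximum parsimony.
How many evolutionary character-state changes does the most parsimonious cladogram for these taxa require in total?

Character polarity is set by the outgroup: the derived state is whichever differs from the outgroup's state, so for Char. 3, Char. 4 the derived state is '-', and for the remaining characters it is '+'.
Char. 1: derived state '+' in Taxon M, Taxon T, and Taxon U only — synapomorphy for {Taxon M, Taxon T, Taxon U}.
Char. 2: derived state '+' in Taxon T only — an autapomorphy, so it tells us nothing about relationships among taxa.
Char. 3 (derived state '-') is shared by Taxon M and Taxon T — a synapomorphy uniting that clade.
Char. 4: derived state '-' in Taxon T only — an autapomorphy, so it tells us nothing about relationships among taxa.
All ingroup taxa share the derived state '+' for Char. 5; it defines the ingroup but does not resolve relationships within it.
Char. 6: derived state '+' in Taxon S and Taxon X only — synapomorphy for {Taxon S, Taxon X}.
Most parsimonious ingroup topology: (((Taxon T,Taxon M),Taxon U),(Taxon S,Taxon X)).
Changes per character on this tree: Char. 1: 1; Char. 2: 1; Char. 3: 1; Char. 4: 1; Char. 5: 1; Char. 6: 1.
Total = 6.

6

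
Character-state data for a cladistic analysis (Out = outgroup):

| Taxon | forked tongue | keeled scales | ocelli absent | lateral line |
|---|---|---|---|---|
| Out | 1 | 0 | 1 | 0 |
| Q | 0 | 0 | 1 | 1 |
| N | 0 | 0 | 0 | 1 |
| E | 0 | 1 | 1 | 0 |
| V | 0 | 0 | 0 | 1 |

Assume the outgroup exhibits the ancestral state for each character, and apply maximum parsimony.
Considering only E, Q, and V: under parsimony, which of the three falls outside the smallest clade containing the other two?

E

Character polarity is set by the outgroup: the derived state is whichever differs from the outgroup's state, so for forked tongue, ocelli absent the derived state is '0', and for the remaining characters it is '1'.
forked tongue (derived state '0') is shared by all ingroup taxa — unites the whole ingroup.
keeled scales (derived state '1') is unique to E (autapomorphy; uninformative for grouping).
ocelli absent: derived state '0' in N and V only — synapomorphy for {N, V}.
lateral line: derived state '1' in N, Q, and V only — synapomorphy for {N, Q, V}.
Most parsimonious ingroup topology: (((V,N),Q),E).
V and Q share a more recent common ancestor with each other than either does with E, so E is the least closely related of the three.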